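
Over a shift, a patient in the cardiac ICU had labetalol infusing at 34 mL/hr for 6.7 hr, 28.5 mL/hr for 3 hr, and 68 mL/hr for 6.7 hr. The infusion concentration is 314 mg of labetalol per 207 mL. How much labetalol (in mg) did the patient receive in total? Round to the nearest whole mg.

Concentration = 314 mg ÷ 207 mL = 1.516908 mg/mL
Stage 1: 34 mL/hr × 6.7 hr = 227.8 mL → 227.8 mL × 1.516908 mg/mL = 345.5517 mg
Stage 2: 28.5 mL/hr × 3 hr = 85.5 mL → 85.5 mL × 1.516908 mg/mL = 129.6957 mg
Stage 3: 68 mL/hr × 6.7 hr = 455.6 mL → 455.6 mL × 1.516908 mg/mL = 691.1034 mg
Total = 345.5517 + 129.6957 + 691.1034 = 1166.351 mg

1166 mg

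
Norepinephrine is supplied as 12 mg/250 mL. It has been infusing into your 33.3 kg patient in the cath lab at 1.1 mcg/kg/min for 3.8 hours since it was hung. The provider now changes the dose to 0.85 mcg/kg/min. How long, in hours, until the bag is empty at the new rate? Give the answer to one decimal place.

2.1 hours

Initial rate:
Dose = 1.1 mcg/kg/min × 33.3 kg = 36.63 mcg/min
36.63 mcg/min × 60 min/hr = 2197.8 mcg/hr
Concentration = 12 mg ÷ 250 mL = 0.048 mg/mL = 48 mcg/mL
Rate = 2197.8 mcg/hr ÷ 48 mcg/mL = 45.7875 mL/hr
Volume infused so far = 45.7875 mL/hr × 3.8 hr = 173.9925 mL
Volume remaining = 250 − 173.9925 = 76.0075 mL
New rate:
Dose = 0.85 mcg/kg/min × 33.3 kg = 28.305 mcg/min
28.305 mcg/min × 60 min/hr = 1698.3 mcg/hr
Rate = 1698.3 mcg/hr ÷ 48 mcg/mL = 35.38125 mL/hr
Time remaining = 76.0075 mL ÷ 35.38125 mL/hr = 2.148242 hr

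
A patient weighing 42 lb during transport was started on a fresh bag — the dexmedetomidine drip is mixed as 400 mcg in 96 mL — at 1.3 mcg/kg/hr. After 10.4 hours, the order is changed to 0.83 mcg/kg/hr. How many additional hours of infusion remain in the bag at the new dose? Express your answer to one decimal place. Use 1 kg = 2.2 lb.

Initial rate:
Weight = 42 lb ÷ 2.2 lb/kg = 19.09091 kg
Dose = 1.3 mcg/kg/hr × 19.09091 kg = 24.81818 mcg/hr
Concentration = 400 mcg ÷ 96 mL = 4.166667 mcg/mL
Rate = 24.81818 mcg/hr ÷ 4.166667 mcg/mL = 5.956364 mL/hr
Volume infused so far = 5.956364 mL/hr × 10.4 hr = 61.94618 mL
Volume remaining = 96 − 61.94618 = 34.05382 mL
New rate:
Dose = 0.83 mcg/kg/hr × 19.09091 kg = 15.84545 mcg/hr
Rate = 15.84545 mcg/hr ÷ 4.166667 mcg/mL = 3.802909 mL/hr
Time remaining = 34.05382 mL ÷ 3.802909 mL/hr = 8.954676 hr

9.0 hours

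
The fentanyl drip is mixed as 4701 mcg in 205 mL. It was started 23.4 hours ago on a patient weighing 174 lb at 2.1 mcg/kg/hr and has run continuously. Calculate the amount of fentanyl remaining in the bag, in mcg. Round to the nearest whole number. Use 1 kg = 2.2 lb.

814 mcg

Weight = 174 lb ÷ 2.2 lb/kg = 79.09091 kg
Dose = 2.1 mcg/kg/hr × 79.09091 kg = 166.0909 mcg/hr
Concentration = 4701 mcg ÷ 205 mL = 22.93171 mcg/mL
Rate = 166.0909 mcg/hr ÷ 22.93171 mcg/mL = 7.24285 mL/hr
Volume infused = 7.24285 mL/hr × 23.4 hr = 169.4827 mL
Volume remaining = 205 − 169.4827 = 35.51732 mL
Drug remaining = 35.51732 mL × 22.93171 mcg/mL = 814.4727 mcg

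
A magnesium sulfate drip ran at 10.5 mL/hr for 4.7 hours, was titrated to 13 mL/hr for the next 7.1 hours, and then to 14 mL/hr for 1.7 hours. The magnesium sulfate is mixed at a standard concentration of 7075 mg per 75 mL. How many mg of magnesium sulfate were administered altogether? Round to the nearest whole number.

15607 mg

Concentration = 7075 mg ÷ 75 mL = 94.33333 mg/mL
Stage 1: 10.5 mL/hr × 4.7 hr = 49.35 mL → 49.35 mL × 94.33333 mg/mL = 4655.35 mg
Stage 2: 13 mL/hr × 7.1 hr = 92.3 mL → 92.3 mL × 94.33333 mg/mL = 8706.967 mg
Stage 3: 14 mL/hr × 1.7 hr = 23.8 mL → 23.8 mL × 94.33333 mg/mL = 2245.133 mg
Total = 4655.35 + 8706.967 + 2245.133 = 15607.45 mg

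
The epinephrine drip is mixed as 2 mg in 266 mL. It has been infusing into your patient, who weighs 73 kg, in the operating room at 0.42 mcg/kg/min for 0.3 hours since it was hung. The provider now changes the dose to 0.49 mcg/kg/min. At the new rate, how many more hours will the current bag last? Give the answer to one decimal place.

0.7 hours

Initial rate:
Dose = 0.42 mcg/kg/min × 73 kg = 30.66 mcg/min
30.66 mcg/min × 60 min/hr = 1839.6 mcg/hr
Concentration = 2 mg ÷ 266 mL = 0.007518797 mg/mL = 7.518797 mcg/mL
Rate = 1839.6 mcg/hr ÷ 7.518797 mcg/mL = 244.6668 mL/hr
Volume infused so far = 244.6668 mL/hr × 0.3 hr = 73.40004 mL
Volume remaining = 266 − 73.40004 = 192.6 mL
New rate:
Dose = 0.49 mcg/kg/min × 73 kg = 35.77 mcg/min
35.77 mcg/min × 60 min/hr = 2146.2 mcg/hr
Rate = 2146.2 mcg/hr ÷ 7.518797 mcg/mL = 285.4446 mL/hr
Time remaining = 192.6 mL ÷ 285.4446 mL/hr = 0.6747367 hr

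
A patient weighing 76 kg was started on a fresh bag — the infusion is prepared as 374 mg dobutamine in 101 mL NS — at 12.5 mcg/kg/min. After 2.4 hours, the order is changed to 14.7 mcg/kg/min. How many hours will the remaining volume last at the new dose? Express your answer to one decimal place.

Initial rate:
Dose = 12.5 mcg/kg/min × 76 kg = 950 mcg/min
950 mcg/min × 60 min/hr = 57000 mcg/hr
Concentration = 374 mg ÷ 101 mL = 3.70297 mg/mL = 3702.97 mcg/mL
Rate = 57000 mcg/hr ÷ 3702.97 mcg/mL = 15.39305 mL/hr
Volume infused so far = 15.39305 mL/hr × 2.4 hr = 36.94332 mL
Volume remaining = 101 − 36.94332 = 64.05668 mL
New rate:
Dose = 14.7 mcg/kg/min × 76 kg = 1117.2 mcg/min
1117.2 mcg/min × 60 min/hr = 67032 mcg/hr
Rate = 67032 mcg/hr ÷ 3702.97 mcg/mL = 18.10222 mL/hr
Time remaining = 64.05668 mL ÷ 18.10222 mL/hr = 3.538608 hr

3.5 hours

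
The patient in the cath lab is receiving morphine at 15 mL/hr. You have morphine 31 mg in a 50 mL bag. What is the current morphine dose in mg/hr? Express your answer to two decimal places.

Concentration = 31 mg ÷ 50 mL = 0.62 mg/mL
Drug rate = 15 mL/hr × 0.62 mg/mL = 9.3 mg/hr

9.30 mg/hr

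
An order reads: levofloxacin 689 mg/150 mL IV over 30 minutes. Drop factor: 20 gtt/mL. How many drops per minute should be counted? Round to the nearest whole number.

150 mL ÷ (30 min) = 5 mL/min
5 mL/min × 20 gtt/mL = 100 gtt/min

100 gtt/min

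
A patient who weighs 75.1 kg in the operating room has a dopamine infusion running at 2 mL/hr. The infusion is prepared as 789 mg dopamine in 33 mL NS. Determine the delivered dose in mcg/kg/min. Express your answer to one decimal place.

10.6 mcg/kg/min

Concentration = 789 mg ÷ 33 mL = 23.90909 mg/mL = 23909.09 mcg/mL
Drug rate = 2 mL/hr × 23909.09 mcg/mL = 47818.18 mcg/hr
47818.18 mcg/hr ÷ 60 min/hr = 796.9697 mcg/min
796.9697 mcg/min ÷ 75.1 kg = 10.61211 mcg/kg/min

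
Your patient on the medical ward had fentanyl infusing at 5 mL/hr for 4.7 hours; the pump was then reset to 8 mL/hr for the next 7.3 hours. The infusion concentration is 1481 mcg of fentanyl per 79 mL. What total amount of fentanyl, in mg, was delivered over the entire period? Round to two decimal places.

1.54 mg

Concentration = 1481 mcg ÷ 79 mL = 18.74684 mcg/mL
Stage 1: 5 mL/hr × 4.7 hr = 23.5 mL → 23.5 mL × 18.74684 mcg/mL = 440.5506 mcg
Stage 2: 8 mL/hr × 7.3 hr = 58.4 mL → 58.4 mL × 18.74684 mcg/mL = 1094.815 mcg
Total = 440.5506 + 1094.815 = 1535.366 mcg = 1.535366 mg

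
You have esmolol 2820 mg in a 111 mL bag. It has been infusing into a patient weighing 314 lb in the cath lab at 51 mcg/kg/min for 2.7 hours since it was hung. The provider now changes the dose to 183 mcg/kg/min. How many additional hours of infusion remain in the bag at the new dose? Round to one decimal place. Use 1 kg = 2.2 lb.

1.0 hours

Initial rate:
Weight = 314 lb ÷ 2.2 lb/kg = 142.7273 kg
Dose = 51 mcg/kg/min × 142.7273 kg = 7279.091 mcg/min
7279.091 mcg/min × 60 min/hr = 436745.5 mcg/hr
Concentration = 2820 mg ÷ 111 mL = 25.40541 mg/mL = 25405.41 mcg/mL
Rate = 436745.5 mcg/hr ÷ 25405.41 mcg/mL = 17.19104 mL/hr
Volume infused so far = 17.19104 mL/hr × 2.7 hr = 46.41582 mL
Volume remaining = 111 − 46.41582 = 64.58418 mL
New rate:
Dose = 183 mcg/kg/min × 142.7273 kg = 26119.09 mcg/min
26119.09 mcg/min × 60 min/hr = 1567145 mcg/hr
Rate = 1567145 mcg/hr ÷ 25405.41 mcg/mL = 61.68551 mL/hr
Time remaining = 64.58418 mL ÷ 61.68551 mL/hr = 1.046991 hr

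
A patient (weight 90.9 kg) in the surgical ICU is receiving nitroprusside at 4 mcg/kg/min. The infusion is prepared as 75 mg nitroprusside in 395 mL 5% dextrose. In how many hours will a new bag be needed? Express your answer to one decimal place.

Dose = 4 mcg/kg/min × 90.9 kg = 363.6 mcg/min
363.6 mcg/min × 60 min/hr = 21816 mcg/hr
Concentration = 75 mg ÷ 395 mL = 0.1898734 mg/mL = 189.8734 mcg/mL
Rate = 21816 mcg/hr ÷ 189.8734 mcg/mL = 114.8976 mL/hr
Duration = 395 mL ÷ 114.8976 mL/hr = 3.437844 hr

3.4 hours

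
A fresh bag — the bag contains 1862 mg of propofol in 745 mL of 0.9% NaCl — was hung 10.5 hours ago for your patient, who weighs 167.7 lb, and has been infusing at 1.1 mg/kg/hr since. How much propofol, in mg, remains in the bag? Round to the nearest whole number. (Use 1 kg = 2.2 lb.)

982 mg

Weight = 167.7 lb ÷ 2.2 lb/kg = 76.22727 kg
Dose = 1.1 mg/kg/hr × 76.22727 kg = 83.85 mg/hr
Concentration = 1862 mg ÷ 745 mL = 2.499329 mg/mL
Rate = 83.85 mg/hr ÷ 2.499329 mg/mL = 33.54901 mL/hr
Volume infused = 33.54901 mL/hr × 10.5 hr = 352.2646 mL
Volume remaining = 745 − 352.2646 = 392.7354 mL
Drug remaining = 392.7354 mL × 2.499329 mg/mL = 981.575 mg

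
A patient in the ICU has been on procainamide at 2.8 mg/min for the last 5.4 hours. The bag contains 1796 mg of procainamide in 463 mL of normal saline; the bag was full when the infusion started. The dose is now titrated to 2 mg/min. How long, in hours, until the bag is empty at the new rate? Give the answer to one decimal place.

7.4 hours

Initial rate:
2.8 mg/min × 60 min/hr = 168 mg/hr
Concentration = 1796 mg ÷ 463 mL = 3.87905 mg/mL
Rate = 168 mg/hr ÷ 3.87905 mg/mL = 43.30958 mL/hr
Volume infused so far = 43.30958 mL/hr × 5.4 hr = 233.8717 mL
Volume remaining = 463 − 233.8717 = 229.1283 mL
New rate:
2 mg/min × 60 min/hr = 120 mg/hr
Rate = 120 mg/hr ÷ 3.87905 mg/mL = 30.93541 mL/hr
Time remaining = 229.1283 mL ÷ 30.93541 mL/hr = 7.406667 hr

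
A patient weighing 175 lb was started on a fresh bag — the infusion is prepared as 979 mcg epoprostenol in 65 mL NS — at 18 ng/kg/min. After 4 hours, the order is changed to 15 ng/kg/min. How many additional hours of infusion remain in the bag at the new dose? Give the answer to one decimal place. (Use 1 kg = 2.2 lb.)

Initial rate:
Weight = 175 lb ÷ 2.2 lb/kg = 79.54545 kg
Dose = 18 ng/kg/min × 79.54545 kg = 1431.818 ng/min
1431.818 ng/min × 60 min/hr = 85909.09 ng/hr
Concentration = 979 mcg ÷ 65 mL = 15.06154 mcg/mL = 15061.54 ng/mL
Rate = 85909.09 ng/hr ÷ 15061.54 ng/mL = 5.703872 mL/hr
Volume infused so far = 5.703872 mL/hr × 4 hr = 22.81549 mL
Volume remaining = 65 − 22.81549 = 42.18451 mL
New rate:
Dose = 15 ng/kg/min × 79.54545 kg = 1193.182 ng/min
1193.182 ng/min × 60 min/hr = 71590.91 ng/hr
Rate = 71590.91 ng/hr ÷ 15061.54 ng/mL = 4.753227 mL/hr
Time remaining = 42.18451 mL ÷ 4.753227 mL/hr = 8.874921 hr

8.9 hours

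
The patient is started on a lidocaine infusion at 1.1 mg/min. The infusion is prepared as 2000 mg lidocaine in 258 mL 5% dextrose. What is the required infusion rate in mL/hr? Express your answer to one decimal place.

8.5 mL/hr

1.1 mg/min × 60 min/hr = 66 mg/hr
Concentration = 2000 mg ÷ 258 mL = 7.751938 mg/mL
Rate = 66 mg/hr ÷ 7.751938 mg/mL = 8.514 mL/hr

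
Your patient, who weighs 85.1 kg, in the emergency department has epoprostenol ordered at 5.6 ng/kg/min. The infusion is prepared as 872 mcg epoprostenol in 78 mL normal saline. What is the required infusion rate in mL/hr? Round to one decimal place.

2.6 mL/hr

Dose = 5.6 ng/kg/min × 85.1 kg = 476.56 ng/min
476.56 ng/min × 60 min/hr = 28593.6 ng/hr
Concentration = 872 mcg ÷ 78 mL = 11.17949 mcg/mL = 11179.49 ng/mL
Rate = 28593.6 ng/hr ÷ 11179.49 ng/mL = 2.557684 mL/hr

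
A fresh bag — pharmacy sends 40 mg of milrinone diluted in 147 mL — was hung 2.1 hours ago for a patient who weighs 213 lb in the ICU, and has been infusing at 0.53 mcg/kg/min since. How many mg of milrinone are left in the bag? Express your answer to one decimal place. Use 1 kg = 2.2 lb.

33.5 mg

Weight = 213 lb ÷ 2.2 lb/kg = 96.81818 kg
Dose = 0.53 mcg/kg/min × 96.81818 kg = 51.31364 mcg/min
51.31364 mcg/min × 60 min/hr = 3078.818 mcg/hr
Concentration = 40 mg ÷ 147 mL = 0.2721088 mg/mL = 272.1088 mcg/mL
Rate = 3078.818 mcg/hr ÷ 272.1088 mcg/mL = 11.31466 mL/hr
Volume infused = 11.31466 mL/hr × 2.1 hr = 23.76078 mL
Volume remaining = 147 − 23.76078 = 123.2392 mL
Drug remaining = 123.2392 mL × 272.1088 mcg/mL = 33534.48 mcg = 33.53448 mg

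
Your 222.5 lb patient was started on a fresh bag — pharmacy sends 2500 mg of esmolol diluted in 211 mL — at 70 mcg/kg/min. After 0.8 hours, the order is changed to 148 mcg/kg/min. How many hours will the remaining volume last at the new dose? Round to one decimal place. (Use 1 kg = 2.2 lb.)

2.4 hours

Initial rate:
Weight = 222.5 lb ÷ 2.2 lb/kg = 101.1364 kg
Dose = 70 mcg/kg/min × 101.1364 kg = 7079.545 mcg/min
7079.545 mcg/min × 60 min/hr = 424772.7 mcg/hr
Concentration = 2500 mg ÷ 211 mL = 11.84834 mg/mL = 11848.34 mcg/mL
Rate = 424772.7 mcg/hr ÷ 11848.34 mcg/mL = 35.85082 mL/hr
Volume infused so far = 35.85082 mL/hr × 0.8 hr = 28.68065 mL
Volume remaining = 211 − 28.68065 = 182.3193 mL
New rate:
Dose = 148 mcg/kg/min × 101.1364 kg = 14968.18 mcg/min
14968.18 mcg/min × 60 min/hr = 898090.9 mcg/hr
Rate = 898090.9 mcg/hr ÷ 11848.34 mcg/mL = 75.79887 mL/hr
Time remaining = 182.3193 mL ÷ 75.79887 mL/hr = 2.405304 hr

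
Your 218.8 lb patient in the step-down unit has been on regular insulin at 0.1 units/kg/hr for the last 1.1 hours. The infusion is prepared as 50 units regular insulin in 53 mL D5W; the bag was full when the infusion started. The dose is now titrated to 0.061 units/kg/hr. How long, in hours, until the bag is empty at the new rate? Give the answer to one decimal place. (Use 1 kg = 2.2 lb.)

Initial rate:
Weight = 218.8 lb ÷ 2.2 lb/kg = 99.45455 kg
Dose = 0.1 units/kg/hr × 99.45455 kg = 9.945455 units/hr
Concentration = 50 units ÷ 53 mL = 0.9433962 units/mL
Rate = 9.945455 units/hr ÷ 0.9433962 units/mL = 10.54218 mL/hr
Volume infused so far = 10.54218 mL/hr × 1.1 hr = 11.5964 mL
Volume remaining = 53 − 11.5964 = 41.4036 mL
New rate:
Dose = 0.061 units/kg/hr × 99.45455 kg = 6.066727 units/hr
Rate = 6.066727 units/hr ÷ 0.9433962 units/mL = 6.430731 mL/hr
Time remaining = 41.4036 mL ÷ 6.430731 mL/hr = 6.438397 hr

6.4 hours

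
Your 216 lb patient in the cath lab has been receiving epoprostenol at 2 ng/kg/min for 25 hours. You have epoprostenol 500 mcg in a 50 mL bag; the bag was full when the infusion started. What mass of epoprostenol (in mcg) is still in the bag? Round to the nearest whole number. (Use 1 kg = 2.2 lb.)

205 mcg

Weight = 216 lb ÷ 2.2 lb/kg = 98.18182 kg
Dose = 2 ng/kg/min × 98.18182 kg = 196.3636 ng/min
196.3636 ng/min × 60 min/hr = 11781.82 ng/hr
Concentration = 500 mcg ÷ 50 mL = 10 mcg/mL = 10000 ng/mL
Rate = 11781.82 ng/hr ÷ 10000 ng/mL = 1.178182 mL/hr
Volume infused = 1.178182 mL/hr × 25 hr = 29.45455 mL
Volume remaining = 50 − 29.45455 = 20.54545 mL
Drug remaining = 20.54545 mL × 10000 ng/mL = 205454.5 ng = 205.4545 mcg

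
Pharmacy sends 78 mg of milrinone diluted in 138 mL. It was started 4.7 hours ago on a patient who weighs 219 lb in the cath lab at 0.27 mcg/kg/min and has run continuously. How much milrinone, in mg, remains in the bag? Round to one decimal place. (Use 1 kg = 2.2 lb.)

Weight = 219 lb ÷ 2.2 lb/kg = 99.54545 kg
Dose = 0.27 mcg/kg/min × 99.54545 kg = 26.87727 mcg/min
26.87727 mcg/min × 60 min/hr = 1612.636 mcg/hr
Concentration = 78 mg ÷ 138 mL = 0.5652174 mg/mL = 565.2174 mcg/mL
Rate = 1612.636 mcg/hr ÷ 565.2174 mcg/mL = 2.853126 mL/hr
Volume infused = 2.853126 mL/hr × 4.7 hr = 13.40969 mL
Volume remaining = 138 − 13.40969 = 124.5903 mL
Drug remaining = 124.5903 mL × 565.2174 mcg/mL = 70420.61 mcg = 70.42061 mg

70.4 mg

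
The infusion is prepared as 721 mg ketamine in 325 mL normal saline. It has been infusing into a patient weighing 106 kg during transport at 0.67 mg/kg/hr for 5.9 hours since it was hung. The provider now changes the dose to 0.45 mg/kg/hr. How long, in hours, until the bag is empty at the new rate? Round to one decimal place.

6.3 hours

Initial rate:
Dose = 0.67 mg/kg/hr × 106 kg = 71.02 mg/hr
Concentration = 721 mg ÷ 325 mL = 2.218462 mg/mL
Rate = 71.02 mg/hr ÷ 2.218462 mg/mL = 32.01318 mL/hr
Volume infused so far = 32.01318 mL/hr × 5.9 hr = 188.8777 mL
Volume remaining = 325 − 188.8777 = 136.1223 mL
New rate:
Dose = 0.45 mg/kg/hr × 106 kg = 47.7 mg/hr
Rate = 47.7 mg/hr ÷ 2.218462 mg/mL = 21.50139 mL/hr
Time remaining = 136.1223 mL ÷ 21.50139 mL/hr = 6.33086 hr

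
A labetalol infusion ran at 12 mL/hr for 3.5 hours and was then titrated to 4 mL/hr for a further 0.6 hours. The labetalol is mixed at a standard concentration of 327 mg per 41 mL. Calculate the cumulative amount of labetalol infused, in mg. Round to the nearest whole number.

Concentration = 327 mg ÷ 41 mL = 7.97561 mg/mL
Stage 1: 12 mL/hr × 3.5 hr = 42 mL → 42 mL × 7.97561 mg/mL = 334.9756 mg
Stage 2: 4 mL/hr × 0.6 hr = 2.4 mL → 2.4 mL × 7.97561 mg/mL = 19.14146 mg
Total = 334.9756 + 19.14146 = 354.1171 mg

354 mg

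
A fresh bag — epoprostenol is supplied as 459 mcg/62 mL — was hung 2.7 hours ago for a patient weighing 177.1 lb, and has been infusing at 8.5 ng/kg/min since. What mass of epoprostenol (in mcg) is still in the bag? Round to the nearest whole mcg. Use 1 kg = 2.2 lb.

348 mcg

Weight = 177.1 lb ÷ 2.2 lb/kg = 80.5 kg
Dose = 8.5 ng/kg/min × 80.5 kg = 684.25 ng/min
684.25 ng/min × 60 min/hr = 41055 ng/hr
Concentration = 459 mcg ÷ 62 mL = 7.403226 mcg/mL = 7403.226 ng/mL
Rate = 41055 ng/hr ÷ 7403.226 ng/mL = 5.545556 mL/hr
Volume infused = 5.545556 mL/hr × 2.7 hr = 14.973 mL
Volume remaining = 62 − 14.973 = 47.027 mL
Drug remaining = 47.027 mL × 7403.226 ng/mL = 348151.5 ng = 348.1515 mcg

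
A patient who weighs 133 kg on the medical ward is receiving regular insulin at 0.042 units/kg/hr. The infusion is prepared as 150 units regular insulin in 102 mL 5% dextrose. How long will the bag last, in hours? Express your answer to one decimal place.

Dose = 0.042 units/kg/hr × 133 kg = 5.586 units/hr
Concentration = 150 units ÷ 102 mL = 1.470588 units/mL
Rate = 5.586 units/hr ÷ 1.470588 units/mL = 3.79848 mL/hr
Duration = 102 mL ÷ 3.79848 mL/hr = 26.85285 hr

26.9 hours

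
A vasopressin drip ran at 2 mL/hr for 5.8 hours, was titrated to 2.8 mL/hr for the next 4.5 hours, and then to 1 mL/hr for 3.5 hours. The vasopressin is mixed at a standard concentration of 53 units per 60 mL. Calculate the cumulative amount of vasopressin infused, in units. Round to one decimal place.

Concentration = 53 units ÷ 60 mL = 0.8833333 units/mL
Stage 1: 2 mL/hr × 5.8 hr = 11.6 mL → 11.6 mL × 0.8833333 units/mL = 10.24667 units
Stage 2: 2.8 mL/hr × 4.5 hr = 12.6 mL → 12.6 mL × 0.8833333 units/mL = 11.13 units
Stage 3: 1 mL/hr × 3.5 hr = 3.5 mL → 3.5 mL × 0.8833333 units/mL = 3.091667 units
Total = 10.24667 + 11.13 + 3.091667 = 24.46833 units

24.5 units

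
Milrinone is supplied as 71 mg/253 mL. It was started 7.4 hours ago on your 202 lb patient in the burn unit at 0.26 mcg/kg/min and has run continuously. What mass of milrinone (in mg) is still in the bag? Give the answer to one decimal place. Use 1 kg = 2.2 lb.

Weight = 202 lb ÷ 2.2 lb/kg = 91.81818 kg
Dose = 0.26 mcg/kg/min × 91.81818 kg = 23.87273 mcg/min
23.87273 mcg/min × 60 min/hr = 1432.364 mcg/hr
Concentration = 71 mg ÷ 253 mL = 0.2806324 mg/mL = 280.6324 mcg/mL
Rate = 1432.364 mcg/hr ÷ 280.6324 mcg/mL = 5.104056 mL/hr
Volume infused = 5.104056 mL/hr × 7.4 hr = 37.77002 mL
Volume remaining = 253 − 37.77002 = 215.23 mL
Drug remaining = 215.23 mL × 280.6324 mcg/mL = 60400.51 mcg = 60.40051 mg

60.4 mg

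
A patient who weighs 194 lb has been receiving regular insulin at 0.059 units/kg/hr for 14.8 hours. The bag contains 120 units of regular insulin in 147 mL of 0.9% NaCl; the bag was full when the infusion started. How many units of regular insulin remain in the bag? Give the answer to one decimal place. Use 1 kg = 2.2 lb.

43.0 units

Weight = 194 lb ÷ 2.2 lb/kg = 88.18182 kg
Dose = 0.059 units/kg/hr × 88.18182 kg = 5.202727 units/hr
Concentration = 120 units ÷ 147 mL = 0.8163265 units/mL
Rate = 5.202727 units/hr ÷ 0.8163265 units/mL = 6.373341 mL/hr
Volume infused = 6.373341 mL/hr × 14.8 hr = 94.32545 mL
Volume remaining = 147 − 94.32545 = 52.67455 mL
Drug remaining = 52.67455 mL × 0.8163265 units/mL = 42.99964 units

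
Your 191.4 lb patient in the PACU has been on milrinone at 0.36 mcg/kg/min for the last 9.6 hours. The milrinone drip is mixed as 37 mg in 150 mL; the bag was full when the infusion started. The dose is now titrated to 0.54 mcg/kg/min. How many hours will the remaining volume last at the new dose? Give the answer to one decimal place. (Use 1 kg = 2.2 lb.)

Initial rate:
Weight = 191.4 lb ÷ 2.2 lb/kg = 87 kg
Dose = 0.36 mcg/kg/min × 87 kg = 31.32 mcg/min
31.32 mcg/min × 60 min/hr = 1879.2 mcg/hr
Concentration = 37 mg ÷ 150 mL = 0.2466667 mg/mL = 246.6667 mcg/mL
Rate = 1879.2 mcg/hr ÷ 246.6667 mcg/mL = 7.618378 mL/hr
Volume infused so far = 7.618378 mL/hr × 9.6 hr = 73.13643 mL
Volume remaining = 150 − 73.13643 = 76.86357 mL
New rate:
Dose = 0.54 mcg/kg/min × 87 kg = 46.98 mcg/min
46.98 mcg/min × 60 min/hr = 2818.8 mcg/hr
Rate = 2818.8 mcg/hr ÷ 246.6667 mcg/mL = 11.42757 mL/hr
Time remaining = 76.86357 mL ÷ 11.42757 mL/hr = 6.726153 hr

6.7 hours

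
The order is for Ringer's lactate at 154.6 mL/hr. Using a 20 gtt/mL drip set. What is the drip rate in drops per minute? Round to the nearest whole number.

154.6 mL/hr ÷ 60 min/hr = 2.576667 mL/min
2.576667 mL/min × 20 gtt/mL = 51.53333 gtt/min

52 gtt/min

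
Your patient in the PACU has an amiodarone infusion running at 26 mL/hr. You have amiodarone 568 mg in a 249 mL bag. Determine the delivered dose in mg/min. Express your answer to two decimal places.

Concentration = 568 mg ÷ 249 mL = 2.281124 mg/mL
Drug rate = 26 mL/hr × 2.281124 mg/mL = 59.30924 mg/hr
59.30924 mg/hr ÷ 60 min/hr = 0.9884873 mg/min

0.99 mg/min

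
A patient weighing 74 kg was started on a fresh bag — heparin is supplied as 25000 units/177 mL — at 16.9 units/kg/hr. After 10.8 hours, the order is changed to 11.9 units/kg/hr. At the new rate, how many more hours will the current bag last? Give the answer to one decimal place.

13.1 hours

Initial rate:
Dose = 16.9 units/kg/hr × 74 kg = 1250.6 units/hr
Concentration = 25000 units ÷ 177 mL = 141.2429 units/mL
Rate = 1250.6 units/hr ÷ 141.2429 units/mL = 8.854248 mL/hr
Volume infused so far = 8.854248 mL/hr × 10.8 hr = 95.62588 mL
Volume remaining = 177 − 95.62588 = 81.37412 mL
New rate:
Dose = 11.9 units/kg/hr × 74 kg = 880.6 units/hr
Rate = 880.6 units/hr ÷ 141.2429 units/mL = 6.234648 mL/hr
Time remaining = 81.37412 mL ÷ 6.234648 mL/hr = 13.05192 hr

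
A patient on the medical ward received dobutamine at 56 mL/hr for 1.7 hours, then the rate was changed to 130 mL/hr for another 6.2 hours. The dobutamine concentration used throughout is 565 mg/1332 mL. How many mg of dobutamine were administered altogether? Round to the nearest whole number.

382 mg

Concentration = 565 mg ÷ 1332 mL = 0.4241742 mg/mL
Stage 1: 56 mL/hr × 1.7 hr = 95.2 mL → 95.2 mL × 0.4241742 mg/mL = 40.38138 mg
Stage 2: 130 mL/hr × 6.2 hr = 806 mL → 806 mL × 0.4241742 mg/mL = 341.8844 mg
Total = 40.38138 + 341.8844 = 382.2658 mg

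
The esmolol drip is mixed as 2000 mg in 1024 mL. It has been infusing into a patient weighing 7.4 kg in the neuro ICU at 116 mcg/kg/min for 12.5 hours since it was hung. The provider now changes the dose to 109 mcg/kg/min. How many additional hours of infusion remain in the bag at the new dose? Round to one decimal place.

Initial rate:
Dose = 116 mcg/kg/min × 7.4 kg = 858.4 mcg/min
858.4 mcg/min × 60 min/hr = 51504 mcg/hr
Concentration = 2000 mg ÷ 1024 mL = 1.953125 mg/mL = 1953.125 mcg/mL
Rate = 51504 mcg/hr ÷ 1953.125 mcg/mL = 26.37005 mL/hr
Volume infused so far = 26.37005 mL/hr × 12.5 hr = 329.6256 mL
Volume remaining = 1024 − 329.6256 = 694.3744 mL
New rate:
Dose = 109 mcg/kg/min × 7.4 kg = 806.6 mcg/min
806.6 mcg/min × 60 min/hr = 48396 mcg/hr
Rate = 48396 mcg/hr ÷ 1953.125 mcg/mL = 24.77875 mL/hr
Time remaining = 694.3744 mL ÷ 24.77875 mL/hr = 28.02298 hr

28.0 hours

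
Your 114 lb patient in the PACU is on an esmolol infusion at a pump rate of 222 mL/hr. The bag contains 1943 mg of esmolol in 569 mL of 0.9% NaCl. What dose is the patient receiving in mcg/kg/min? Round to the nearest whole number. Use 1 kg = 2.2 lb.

Weight = 114 lb ÷ 2.2 lb/kg = 51.81818 kg
Concentration = 1943 mg ÷ 569 mL = 3.414763 mg/mL = 3414.763 mcg/mL
Drug rate = 222 mL/hr × 3414.763 mcg/mL = 758077.3 mcg/hr
758077.3 mcg/hr ÷ 60 min/hr = 12634.62 mcg/min
12634.62 mcg/min ÷ 51.81818 kg = 243.826 mcg/kg/min

244 mcg/kg/min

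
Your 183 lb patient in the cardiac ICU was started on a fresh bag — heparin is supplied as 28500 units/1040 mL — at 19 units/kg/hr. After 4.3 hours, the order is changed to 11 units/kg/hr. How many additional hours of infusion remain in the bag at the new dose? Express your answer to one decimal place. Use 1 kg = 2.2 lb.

Initial rate:
Weight = 183 lb ÷ 2.2 lb/kg = 83.18182 kg
Dose = 19 units/kg/hr × 83.18182 kg = 1580.455 units/hr
Concentration = 28500 units ÷ 1040 mL = 27.40385 units/mL
Rate = 1580.455 units/hr ÷ 27.40385 units/mL = 57.67273 mL/hr
Volume infused so far = 57.67273 mL/hr × 4.3 hr = 247.9927 mL
Volume remaining = 1040 − 247.9927 = 792.0073 mL
New rate:
Dose = 11 units/kg/hr × 83.18182 kg = 915 units/hr
Rate = 915 units/hr ÷ 27.40385 units/mL = 33.38947 mL/hr
Time remaining = 792.0073 mL ÷ 33.38947 mL/hr = 23.72027 hr

23.7 hours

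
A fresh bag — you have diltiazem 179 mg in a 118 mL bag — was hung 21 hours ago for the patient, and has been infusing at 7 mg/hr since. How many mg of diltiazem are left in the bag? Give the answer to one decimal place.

Concentration = 179 mg ÷ 118 mL = 1.516949 mg/mL
Rate = 7 mg/hr ÷ 1.516949 mg/mL = 4.614525 mL/hr
Volume infused = 4.614525 mL/hr × 21 hr = 96.90503 mL
Volume remaining = 118 − 96.90503 = 21.09497 mL
Drug remaining = 21.09497 mL × 1.516949 mg/mL = 32 mg

32.0 mg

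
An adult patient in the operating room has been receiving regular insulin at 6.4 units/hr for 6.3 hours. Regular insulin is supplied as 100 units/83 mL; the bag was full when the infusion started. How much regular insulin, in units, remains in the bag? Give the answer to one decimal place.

59.7 units

Concentration = 100 units ÷ 83 mL = 1.204819 units/mL
Rate = 6.4 units/hr ÷ 1.204819 units/mL = 5.312 mL/hr
Volume infused = 5.312 mL/hr × 6.3 hr = 33.4656 mL
Volume remaining = 83 − 33.4656 = 49.5344 mL
Drug remaining = 49.5344 mL × 1.204819 units/mL = 59.68 units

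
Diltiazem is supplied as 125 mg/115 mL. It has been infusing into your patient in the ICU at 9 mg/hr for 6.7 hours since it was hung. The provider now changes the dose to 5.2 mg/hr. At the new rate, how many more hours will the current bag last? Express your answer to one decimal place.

Initial rate:
Concentration = 125 mg ÷ 115 mL = 1.086957 mg/mL
Rate = 9 mg/hr ÷ 1.086957 mg/mL = 8.28 mL/hr
Volume infused so far = 8.28 mL/hr × 6.7 hr = 55.476 mL
Volume remaining = 115 − 55.476 = 59.524 mL
New rate:
Rate = 5.2 mg/hr ÷ 1.086957 mg/mL = 4.784 mL/hr
Time remaining = 59.524 mL ÷ 4.784 mL/hr = 12.44231 hr

12.4 hours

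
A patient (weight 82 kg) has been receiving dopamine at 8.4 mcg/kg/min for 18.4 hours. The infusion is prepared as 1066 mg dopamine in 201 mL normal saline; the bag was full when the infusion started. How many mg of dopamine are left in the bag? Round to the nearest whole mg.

306 mg

Dose = 8.4 mcg/kg/min × 82 kg = 688.8 mcg/min
688.8 mcg/min × 60 min/hr = 41328 mcg/hr
Concentration = 1066 mg ÷ 201 mL = 5.303483 mg/mL = 5303.483 mcg/mL
Rate = 41328 mcg/hr ÷ 5303.483 mcg/mL = 7.792615 mL/hr
Volume infused = 7.792615 mL/hr × 18.4 hr = 143.3841 mL
Volume remaining = 201 − 143.3841 = 57.61588 mL
Drug remaining = 57.61588 mL × 5303.483 mcg/mL = 305564.8 mcg = 305.5648 mg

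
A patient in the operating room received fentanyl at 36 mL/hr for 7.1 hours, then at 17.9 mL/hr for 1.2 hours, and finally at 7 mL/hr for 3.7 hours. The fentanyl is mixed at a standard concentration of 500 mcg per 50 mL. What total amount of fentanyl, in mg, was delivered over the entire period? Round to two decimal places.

Concentration = 500 mcg ÷ 50 mL = 10 mcg/mL
Stage 1: 36 mL/hr × 7.1 hr = 255.6 mL → 255.6 mL × 10 mcg/mL = 2556 mcg
Stage 2: 17.9 mL/hr × 1.2 hr = 21.48 mL → 21.48 mL × 10 mcg/mL = 214.8 mcg
Stage 3: 7 mL/hr × 3.7 hr = 25.9 mL → 25.9 mL × 10 mcg/mL = 259 mcg
Total = 2556 + 214.8 + 259 = 3029.8 mcg = 3.0298 mg

3.03 mg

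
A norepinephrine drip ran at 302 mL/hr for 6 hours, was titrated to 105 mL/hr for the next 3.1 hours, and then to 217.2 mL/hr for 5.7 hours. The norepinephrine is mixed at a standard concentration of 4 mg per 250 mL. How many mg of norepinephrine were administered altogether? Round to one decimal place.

54.0 mg

Concentration = 4 mg ÷ 250 mL = 0.016 mg/mL
Stage 1: 302 mL/hr × 6 hr = 1812 mL → 1812 mL × 0.016 mg/mL = 28.992 mg
Stage 2: 105 mL/hr × 3.1 hr = 325.5 mL → 325.5 mL × 0.016 mg/mL = 5.208 mg
Stage 3: 217.2 mL/hr × 5.7 hr = 1238.04 mL → 1238.04 mL × 0.016 mg/mL = 19.80864 mg
Total = 28.992 + 5.208 + 19.80864 = 54.00864 mg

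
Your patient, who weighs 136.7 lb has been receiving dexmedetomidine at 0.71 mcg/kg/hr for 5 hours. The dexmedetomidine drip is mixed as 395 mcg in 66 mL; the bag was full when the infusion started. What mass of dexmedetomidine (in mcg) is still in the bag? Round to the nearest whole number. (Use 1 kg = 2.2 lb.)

Weight = 136.7 lb ÷ 2.2 lb/kg = 62.13636 kg
Dose = 0.71 mcg/kg/hr × 62.13636 kg = 44.11682 mcg/hr
Concentration = 395 mcg ÷ 66 mL = 5.984848 mcg/mL
Rate = 44.11682 mcg/hr ÷ 5.984848 mcg/mL = 7.371418 mL/hr
Volume infused = 7.371418 mL/hr × 5 hr = 36.85709 mL
Volume remaining = 66 − 36.85709 = 29.14291 mL
Drug remaining = 29.14291 mL × 5.984848 mcg/mL = 174.4159 mcg

174 mcg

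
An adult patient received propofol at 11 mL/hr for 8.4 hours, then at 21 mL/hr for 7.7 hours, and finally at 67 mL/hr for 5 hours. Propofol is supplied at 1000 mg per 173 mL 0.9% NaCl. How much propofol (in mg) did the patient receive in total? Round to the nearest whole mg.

Concentration = 1000 mg ÷ 173 mL = 5.780347 mg/mL
Stage 1: 11 mL/hr × 8.4 hr = 92.4 mL → 92.4 mL × 5.780347 mg/mL = 534.104 mg
Stage 2: 21 mL/hr × 7.7 hr = 161.7 mL → 161.7 mL × 5.780347 mg/mL = 934.6821 mg
Stage 3: 67 mL/hr × 5 hr = 335 mL → 335 mL × 5.780347 mg/mL = 1936.416 mg
Total = 534.104 + 934.6821 + 1936.416 = 3405.202 mg

3405 mg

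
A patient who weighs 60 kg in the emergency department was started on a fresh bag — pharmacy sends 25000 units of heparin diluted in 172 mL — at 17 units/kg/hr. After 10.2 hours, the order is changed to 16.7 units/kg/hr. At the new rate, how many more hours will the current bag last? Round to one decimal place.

Initial rate:
Dose = 17 units/kg/hr × 60 kg = 1020 units/hr
Concentration = 25000 units ÷ 172 mL = 145.3488 units/mL
Rate = 1020 units/hr ÷ 145.3488 units/mL = 7.0176 mL/hr
Volume infused so far = 7.0176 mL/hr × 10.2 hr = 71.57952 mL
Volume remaining = 172 − 71.57952 = 100.4205 mL
New rate:
Dose = 16.7 units/kg/hr × 60 kg = 1002 units/hr
Rate = 1002 units/hr ÷ 145.3488 units/mL = 6.89376 mL/hr
Time remaining = 100.4205 mL ÷ 6.89376 mL/hr = 14.56687 hr

14.6 hours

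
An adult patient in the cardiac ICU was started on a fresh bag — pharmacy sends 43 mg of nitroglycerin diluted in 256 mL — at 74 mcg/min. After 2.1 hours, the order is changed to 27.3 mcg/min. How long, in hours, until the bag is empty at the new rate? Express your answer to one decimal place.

Initial rate:
74 mcg/min × 60 min/hr = 4440 mcg/hr
Concentration = 43 mg ÷ 256 mL = 0.1679688 mg/mL = 167.9688 mcg/mL
Rate = 4440 mcg/hr ÷ 167.9688 mcg/mL = 26.43349 mL/hr
Volume infused so far = 26.43349 mL/hr × 2.1 hr = 55.51033 mL
Volume remaining = 256 − 55.51033 = 200.4897 mL
New rate:
27.3 mcg/min × 60 min/hr = 1638 mcg/hr
Rate = 1638 mcg/hr ÷ 167.9688 mcg/mL = 9.751814 mL/hr
Time remaining = 200.4897 mL ÷ 9.751814 mL/hr = 20.55922 hr

20.6 hours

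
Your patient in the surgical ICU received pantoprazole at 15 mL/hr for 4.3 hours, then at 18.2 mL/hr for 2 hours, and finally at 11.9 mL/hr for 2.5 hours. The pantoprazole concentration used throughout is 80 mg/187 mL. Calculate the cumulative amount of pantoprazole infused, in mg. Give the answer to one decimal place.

Concentration = 80 mg ÷ 187 mL = 0.4278075 mg/mL
Stage 1: 15 mL/hr × 4.3 hr = 64.5 mL → 64.5 mL × 0.4278075 mg/mL = 27.59358 mg
Stage 2: 18.2 mL/hr × 2 hr = 36.4 mL → 36.4 mL × 0.4278075 mg/mL = 15.57219 mg
Stage 3: 11.9 mL/hr × 2.5 hr = 29.75 mL → 29.75 mL × 0.4278075 mg/mL = 12.72727 mg
Total = 27.59358 + 15.57219 + 12.72727 = 55.89305 mg

55.9 mg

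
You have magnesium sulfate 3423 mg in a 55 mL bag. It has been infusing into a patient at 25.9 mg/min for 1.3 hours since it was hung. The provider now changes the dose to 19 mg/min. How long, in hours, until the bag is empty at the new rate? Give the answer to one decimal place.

Initial rate:
25.9 mg/min × 60 min/hr = 1554 mg/hr
Concentration = 3423 mg ÷ 55 mL = 62.23636 mg/mL
Rate = 1554 mg/hr ÷ 62.23636 mg/mL = 24.96933 mL/hr
Volume infused so far = 24.96933 mL/hr × 1.3 hr = 32.46012 mL
Volume remaining = 55 − 32.46012 = 22.53988 mL
New rate:
19 mg/min × 60 min/hr = 1140 mg/hr
Rate = 1140 mg/hr ÷ 62.23636 mg/mL = 18.31727 mL/hr
Time remaining = 22.53988 mL ÷ 18.31727 mL/hr = 1.230526 hr

1.2 hours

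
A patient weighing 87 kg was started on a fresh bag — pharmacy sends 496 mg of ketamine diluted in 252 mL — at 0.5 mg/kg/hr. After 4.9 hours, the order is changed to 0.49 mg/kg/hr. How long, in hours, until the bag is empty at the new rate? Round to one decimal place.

6.6 hours

Initial rate:
Dose = 0.5 mg/kg/hr × 87 kg = 43.5 mg/hr
Concentration = 496 mg ÷ 252 mL = 1.968254 mg/mL
Rate = 43.5 mg/hr ÷ 1.968254 mg/mL = 22.10081 mL/hr
Volume infused so far = 22.10081 mL/hr × 4.9 hr = 108.294 mL
Volume remaining = 252 − 108.294 = 143.706 mL
New rate:
Dose = 0.49 mg/kg/hr × 87 kg = 42.63 mg/hr
Rate = 42.63 mg/hr ÷ 1.968254 mg/mL = 21.65879 mL/hr
Time remaining = 143.706 mL ÷ 21.65879 mL/hr = 6.634999 hr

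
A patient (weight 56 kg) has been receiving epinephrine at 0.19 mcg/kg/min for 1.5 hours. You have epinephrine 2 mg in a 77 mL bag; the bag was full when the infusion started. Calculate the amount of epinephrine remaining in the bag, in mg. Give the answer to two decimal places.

Dose = 0.19 mcg/kg/min × 56 kg = 10.64 mcg/min
10.64 mcg/min × 60 min/hr = 638.4 mcg/hr
Concentration = 2 mg ÷ 77 mL = 0.02597403 mg/mL = 25.97403 mcg/mL
Rate = 638.4 mcg/hr ÷ 25.97403 mcg/mL = 24.5784 mL/hr
Volume infused = 24.5784 mL/hr × 1.5 hr = 36.8676 mL
Volume remaining = 77 − 36.8676 = 40.1324 mL
Drug remaining = 40.1324 mL × 25.97403 mcg/mL = 1042.4 mcg = 1.0424 mg

1.04 mg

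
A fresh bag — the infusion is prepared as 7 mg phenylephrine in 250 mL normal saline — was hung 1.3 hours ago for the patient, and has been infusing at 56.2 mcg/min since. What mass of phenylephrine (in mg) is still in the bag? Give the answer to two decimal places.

2.62 mg

56.2 mcg/min × 60 min/hr = 3372 mcg/hr
Concentration = 7 mg ÷ 250 mL = 0.028 mg/mL = 28 mcg/mL
Rate = 3372 mcg/hr ÷ 28 mcg/mL = 120.4286 mL/hr
Volume infused = 120.4286 mL/hr × 1.3 hr = 156.5571 mL
Volume remaining = 250 − 156.5571 = 93.44286 mL
Drug remaining = 93.44286 mL × 28 mcg/mL = 2616.4 mcg = 2.6164 mg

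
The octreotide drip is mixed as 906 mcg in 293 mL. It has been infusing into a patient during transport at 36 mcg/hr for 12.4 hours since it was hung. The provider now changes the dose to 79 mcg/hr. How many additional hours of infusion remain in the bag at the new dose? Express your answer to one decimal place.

5.8 hours

Initial rate:
Concentration = 906 mcg ÷ 293 mL = 3.09215 mcg/mL
Rate = 36 mcg/hr ÷ 3.09215 mcg/mL = 11.64238 mL/hr
Volume infused so far = 11.64238 mL/hr × 12.4 hr = 144.3656 mL
Volume remaining = 293 − 144.3656 = 148.6344 mL
New rate:
Rate = 79 mcg/hr ÷ 3.09215 mcg/mL = 25.54857 mL/hr
Time remaining = 148.6344 mL ÷ 25.54857 mL/hr = 5.817722 hr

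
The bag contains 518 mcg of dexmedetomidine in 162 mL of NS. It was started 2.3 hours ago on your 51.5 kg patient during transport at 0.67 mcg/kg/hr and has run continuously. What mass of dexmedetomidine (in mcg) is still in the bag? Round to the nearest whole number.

Dose = 0.67 mcg/kg/hr × 51.5 kg = 34.505 mcg/hr
Concentration = 518 mcg ÷ 162 mL = 3.197531 mcg/mL
Rate = 34.505 mcg/hr ÷ 3.197531 mcg/mL = 10.79114 mL/hr
Volume infused = 10.79114 mL/hr × 2.3 hr = 24.81962 mL
Volume remaining = 162 − 24.81962 = 137.1804 mL
Drug remaining = 137.1804 mL × 3.197531 mcg/mL = 438.6385 mcg

439 mcg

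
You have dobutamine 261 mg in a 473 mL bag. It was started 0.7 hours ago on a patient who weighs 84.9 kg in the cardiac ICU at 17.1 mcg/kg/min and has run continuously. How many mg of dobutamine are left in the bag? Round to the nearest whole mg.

200 mg

Dose = 17.1 mcg/kg/min × 84.9 kg = 1451.79 mcg/min
1451.79 mcg/min × 60 min/hr = 87107.4 mcg/hr
Concentration = 261 mg ÷ 473 mL = 0.551797 mg/mL = 551.797 mcg/mL
Rate = 87107.4 mcg/hr ÷ 551.797 mcg/mL = 157.8613 mL/hr
Volume infused = 157.8613 mL/hr × 0.7 hr = 110.5029 mL
Volume remaining = 473 − 110.5029 = 362.4971 mL
Drug remaining = 362.4971 mL × 551.797 mcg/mL = 200024.8 mcg = 200.0248 mg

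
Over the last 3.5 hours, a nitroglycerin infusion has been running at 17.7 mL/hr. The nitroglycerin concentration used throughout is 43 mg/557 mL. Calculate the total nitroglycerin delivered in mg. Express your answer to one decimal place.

4.8 mg

Concentration = 43 mg ÷ 557 mL = 0.07719928 mg/mL = 77.19928 mcg/mL
Drug rate = 17.7 mL/hr × 77.19928 mcg/mL = 1366.427 mcg/hr
Total = 1366.427 mcg/hr × 3.5 hr = 4782.496 mcg = 4.782496 mg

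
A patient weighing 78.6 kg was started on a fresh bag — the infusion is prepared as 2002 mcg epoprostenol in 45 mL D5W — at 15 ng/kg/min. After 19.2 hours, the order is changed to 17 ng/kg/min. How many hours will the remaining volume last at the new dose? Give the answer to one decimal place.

Initial rate:
Dose = 15 ng/kg/min × 78.6 kg = 1179 ng/min
1179 ng/min × 60 min/hr = 70740 ng/hr
Concentration = 2002 mcg ÷ 45 mL = 44.48889 mcg/mL = 44488.89 ng/mL
Rate = 70740 ng/hr ÷ 44488.89 ng/mL = 1.59006 mL/hr
Volume infused so far = 1.59006 mL/hr × 19.2 hr = 30.52915 mL
Volume remaining = 45 − 30.52915 = 14.47085 mL
New rate:
Dose = 17 ng/kg/min × 78.6 kg = 1336.2 ng/min
1336.2 ng/min × 60 min/hr = 80172 ng/hr
Rate = 80172 ng/hr ÷ 44488.89 ng/mL = 1.802068 mL/hr
Time remaining = 14.47085 mL ÷ 1.802068 mL/hr = 8.030135 hr

8.0 hours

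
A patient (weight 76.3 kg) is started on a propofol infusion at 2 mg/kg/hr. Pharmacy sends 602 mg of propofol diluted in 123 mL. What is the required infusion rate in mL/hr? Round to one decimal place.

Dose = 2 mg/kg/hr × 76.3 kg = 152.6 mg/hr
Concentration = 602 mg ÷ 123 mL = 4.894309 mg/mL
Rate = 152.6 mg/hr ÷ 4.894309 mg/mL = 31.17907 mL/hr

31.2 mL/hr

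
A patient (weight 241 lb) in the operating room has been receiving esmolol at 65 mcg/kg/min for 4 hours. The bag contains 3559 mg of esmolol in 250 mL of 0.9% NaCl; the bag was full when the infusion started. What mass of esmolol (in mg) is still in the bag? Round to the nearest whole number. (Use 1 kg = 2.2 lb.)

1850 mg

Weight = 241 lb ÷ 2.2 lb/kg = 109.5455 kg
Dose = 65 mcg/kg/min × 109.5455 kg = 7120.455 mcg/min
7120.455 mcg/min × 60 min/hr = 427227.3 mcg/hr
Concentration = 3559 mg ÷ 250 mL = 14.236 mg/mL = 14236 mcg/mL
Rate = 427227.3 mcg/hr ÷ 14236 mcg/mL = 30.01035 mL/hr
Volume infused = 30.01035 mL/hr × 4 hr = 120.0414 mL
Volume remaining = 250 − 120.0414 = 129.9586 mL
Drug remaining = 129.9586 mL × 14236 mcg/mL = 1850091 mcg = 1850.091 mg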